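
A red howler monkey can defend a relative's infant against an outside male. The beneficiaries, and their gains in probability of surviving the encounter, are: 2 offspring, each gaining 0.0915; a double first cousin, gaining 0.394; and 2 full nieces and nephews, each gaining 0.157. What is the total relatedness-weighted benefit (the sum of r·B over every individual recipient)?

0.2685

r to an offspring = 0.5 (one parent–offspring link: r = (1/2)^1 = 1/2).
r to a double first cousin = 1/4 (double first cousins share both grandparent pairs — four paths of length 4: r = 4·(1/2)^4 = 1/4).
r to a full niece or nephew = 1/4 (full aunt/uncle↔niece/nephew: two paths of length 3 through the shared grandparent pair: r = 2·(1/2)^3 = 1/4).
Summing one r·B term per recipient: 2·0.5·0.0915 + 1·0.25·0.394 + 2·0.25·0.157 = 0.2685.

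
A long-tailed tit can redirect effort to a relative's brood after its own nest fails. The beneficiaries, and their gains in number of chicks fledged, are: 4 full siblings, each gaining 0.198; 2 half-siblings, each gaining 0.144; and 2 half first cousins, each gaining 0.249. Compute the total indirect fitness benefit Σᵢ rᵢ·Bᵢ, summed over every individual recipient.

r to a full sibling = 1/2 (full sibs share both parents — two paths of length 2: r = 2·(1/2)^2 = 1/2).
r to a half-sibling = 0.25 (half-sibs share one parent — one path of length 2: r = (1/2)^2 = 1/4).
r to a half first cousin = 0.0625 (half first cousins share one grandparent — one path of length 4: r = (1/2)^4 = 1/16).
Summing one r·B term per recipient: 4·0.5·0.198 + 2·0.25·0.144 + 2·0.0625·0.249 = 0.499125.

0.499125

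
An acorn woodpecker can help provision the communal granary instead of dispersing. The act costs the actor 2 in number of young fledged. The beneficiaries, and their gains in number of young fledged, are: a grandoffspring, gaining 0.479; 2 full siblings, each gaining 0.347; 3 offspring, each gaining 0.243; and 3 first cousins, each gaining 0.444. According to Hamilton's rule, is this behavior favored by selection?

Hamilton's rule: the trait is favored when the sum of r·B over every recipient exceeds the actor's cost C.
r to a grandoffspring = 0.25 (two parent–offspring links: r = (1/2)^2 = 1/4).
r to a full sibling = 1/2 (full sibs share both parents — two paths of length 2: r = 2·(1/2)^2 = 1/2).
r to an offspring = 0.5 (one parent–offspring link: r = (1/2)^1 = 1/2).
r to a first cousin = 0.125 (first cousins share one grandparent pair — two paths of length 4: r = 2·(1/2)^4 = 1/8).
Summing one r·B term per recipient: 1·0.25·0.479 + 2·0.5·0.347 + 3·0.5·0.243 + 3·0.125·0.444 = 0.99775.
0.99775 < 2: the indirect benefit is less than the cost.

No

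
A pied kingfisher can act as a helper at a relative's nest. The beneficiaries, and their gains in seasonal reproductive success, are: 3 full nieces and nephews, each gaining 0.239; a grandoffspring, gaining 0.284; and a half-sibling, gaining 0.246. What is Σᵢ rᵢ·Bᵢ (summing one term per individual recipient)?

r to a full niece or nephew = 0.25 (full aunt/uncle↔niece/nephew: two paths of length 3 through the shared grandparent pair: r = 2·(1/2)^3 = 1/4).
r to a grandoffspring = 0.25 (two parent–offspring links: r = (1/2)^2 = 1/4).
r to a half-sibling = 1/4 (half-sibs share one parent — one path of length 2: r = (1/2)^2 = 1/4).
Summing one r·B term per recipient: 3·0.25·0.239 + 1·0.25·0.284 + 1·0.25·0.246 = 0.31175.

0.31175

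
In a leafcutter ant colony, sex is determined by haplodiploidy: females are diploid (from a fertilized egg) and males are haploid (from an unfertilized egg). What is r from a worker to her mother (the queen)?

0.5

One meiotic link between diploid queen and diploid daughter: r = 1/2.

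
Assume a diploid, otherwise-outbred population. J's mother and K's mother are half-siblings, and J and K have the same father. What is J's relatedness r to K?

Wright's path rule: contributions from independent ancestry routes add.
J and K are related in two ways: half first cousins through their mothers (r = 1/16) and half-sibs through their shared father (r = 1/4).
r = 1/16 + 1/4 = 5/16 = 0.3125.

0.3125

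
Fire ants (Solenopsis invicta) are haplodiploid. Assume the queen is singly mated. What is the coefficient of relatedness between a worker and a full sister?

Haplodiploid full sisters inherit their father's entire haploid genome identically (contributing 1/2) and on average half of their mother's contribution (1/2 · 1/2 = 1/4); r = 1/2 + 1/4 = 3/4.

0.75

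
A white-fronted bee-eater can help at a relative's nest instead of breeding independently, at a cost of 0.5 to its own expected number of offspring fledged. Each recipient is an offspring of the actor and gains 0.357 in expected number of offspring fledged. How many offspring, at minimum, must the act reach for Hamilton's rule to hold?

3

r to an offspring = 1/2 (one parent–offspring link: r = (1/2)^1 = 1/2).
Hamilton's rule: n·r·B > C  ⇒  n > C/(r·B) = 0.5/(0.5·0.357) = 2.801.
The smallest integer exceeding 2.801 is 3.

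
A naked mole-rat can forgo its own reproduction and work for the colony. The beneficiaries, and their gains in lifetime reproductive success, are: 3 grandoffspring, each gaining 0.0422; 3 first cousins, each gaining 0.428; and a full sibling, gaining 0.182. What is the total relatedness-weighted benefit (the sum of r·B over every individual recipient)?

r to a grandoffspring = 1/4 (two parent–offspring links: r = (1/2)^2 = 1/4).
r to a first cousin = 1/8 (first cousins share one grandparent pair — two paths of length 4: r = 2·(1/2)^4 = 1/8).
r to a full sibling = 1/2 (full sibs share both parents — two paths of length 2: r = 2·(1/2)^2 = 1/2).
Summing one r·B term per recipient: 3·0.25·0.0422 + 3·0.125·0.428 + 1·0.5·0.182 = 0.28315.

0.28315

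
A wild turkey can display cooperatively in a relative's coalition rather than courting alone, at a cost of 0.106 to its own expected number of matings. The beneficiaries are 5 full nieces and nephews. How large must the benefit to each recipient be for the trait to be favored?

r to a full niece or nephew = 1/4 (full aunt/uncle↔niece/nephew: two paths of length 3 through the shared grandparent pair: r = 2·(1/2)^3 = 1/4).
Hamilton's rule with n recipients of equal r: n·r·B > C, so B > C/(n·r) = 0.106/(5·0.25) = 0.0848.

0.0848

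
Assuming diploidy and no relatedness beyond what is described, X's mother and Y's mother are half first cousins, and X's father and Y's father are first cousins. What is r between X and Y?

0.046875

Wright's path rule: contributions from independent ancestry routes add.
X and Y are related in two ways: half second cousins through their mothers (r = 1/64) and second cousins through their fathers (r = 1/32).
r = 1/64 + 1/32 = 0.046875.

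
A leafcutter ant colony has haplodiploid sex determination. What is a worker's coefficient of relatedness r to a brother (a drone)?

0.25

Her haploid brother carries none of their father's genes and a random half of their mother's genome; that half matches the maternal half of her own genome with probability 1/2: r = 1/2 · 1/2 = 1/4.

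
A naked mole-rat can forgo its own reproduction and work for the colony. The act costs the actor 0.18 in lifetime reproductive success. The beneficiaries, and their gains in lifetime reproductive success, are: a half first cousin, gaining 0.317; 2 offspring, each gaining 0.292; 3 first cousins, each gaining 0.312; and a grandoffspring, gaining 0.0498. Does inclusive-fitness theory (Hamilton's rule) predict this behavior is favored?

Yes

Hamilton's rule: the trait is favored when the sum of r·B over every recipient exceeds the actor's cost C.
r to a half first cousin = 1/16 (half first cousins share one grandparent — one path of length 4: r = (1/2)^4 = 1/16).
r to an offspring = 0.5 (one parent–offspring link: r = (1/2)^1 = 1/2).
r to a first cousin = 0.125 (first cousins share one grandparent pair — two paths of length 4: r = 2·(1/2)^4 = 1/8).
r to a grandoffspring = 0.25 (two parent–offspring links: r = (1/2)^2 = 1/4).
Summing one r·B term per recipient: 1·0.0625·0.317 + 2·0.5·0.292 + 3·0.125·0.312 + 1·0.25·0.0498 = 0.4412625.
0.4412625 > 0.18: the indirect benefit exceeds the cost.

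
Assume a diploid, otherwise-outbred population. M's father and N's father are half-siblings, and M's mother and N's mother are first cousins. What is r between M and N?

Independent pedigree routes through distinct common ancestors add.
M and N are related in two ways: half first cousins through their fathers (r = 1/16) and second cousins through their mothers (r = 1/32).
r = 1/16 + 1/32 = 3/32 = 0.09375.

0.09375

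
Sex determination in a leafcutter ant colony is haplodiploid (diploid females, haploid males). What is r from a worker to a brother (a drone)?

0.25

Her haploid brother carries none of their father's genes and a random half of their mother's genome; that half matches the maternal half of her own genome with probability 1/2: r = 1/2 · 1/2 = 1/4.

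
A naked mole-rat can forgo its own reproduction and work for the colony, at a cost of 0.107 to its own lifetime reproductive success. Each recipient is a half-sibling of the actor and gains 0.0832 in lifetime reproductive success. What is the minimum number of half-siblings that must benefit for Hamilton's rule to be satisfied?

r to a half-sibling = 0.25 (half-sibs share one parent — one path of length 2: r = (1/2)^2 = 1/4).
Hamilton's rule: n·r·B > C  ⇒  n > C/(r·B) = 0.107/(0.25·0.0832) = 5.144.
The smallest integer exceeding 5.144 is 6.

6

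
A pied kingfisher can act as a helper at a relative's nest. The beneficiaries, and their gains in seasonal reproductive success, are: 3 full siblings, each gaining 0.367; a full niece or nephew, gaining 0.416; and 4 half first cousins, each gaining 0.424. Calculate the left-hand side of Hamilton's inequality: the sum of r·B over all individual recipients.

0.7605

r to a full sibling = 1/2 (full sibs share both parents — two paths of length 2: r = 2·(1/2)^2 = 1/2).
r to a full niece or nephew = 1/4 (full aunt/uncle↔niece/nephew: two paths of length 3 through the shared grandparent pair: r = 2·(1/2)^3 = 1/4).
r to a half first cousin = 1/16 (half first cousins share one grandparent — one path of length 4: r = (1/2)^4 = 1/16).
Summing one r·B term per recipient: 3·0.5·0.367 + 1·0.25·0.416 + 4·0.0625·0.424 = 0.7605.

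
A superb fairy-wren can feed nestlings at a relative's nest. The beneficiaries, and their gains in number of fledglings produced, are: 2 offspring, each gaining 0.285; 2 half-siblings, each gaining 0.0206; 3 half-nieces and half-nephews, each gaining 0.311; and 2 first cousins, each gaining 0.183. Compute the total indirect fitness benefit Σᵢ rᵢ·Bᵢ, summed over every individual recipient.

r to an offspring = 1/2 (one parent–offspring link: r = (1/2)^1 = 1/2).
r to a half-sibling = 1/4 (half-sibs share one parent — one path of length 2: r = (1/2)^2 = 1/4).
r to a half-niece or half-nephew = 0.125 (half-aunt/uncle↔niece/nephew: one path of length 3: r = (1/2)^3 = 1/8).
r to a first cousin = 0.125 (first cousins share one grandparent pair — two paths of length 4: r = 2·(1/2)^4 = 1/8).
Summing one r·B term per recipient: 2·0.5·0.285 + 2·0.25·0.0206 + 3·0.125·0.311 + 2·0.125·0.183 = 0.457675.

0.457675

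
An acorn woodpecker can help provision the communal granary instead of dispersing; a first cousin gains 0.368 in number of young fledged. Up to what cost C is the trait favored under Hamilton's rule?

0.046

r to a first cousin = 0.125 (first cousins share one grandparent pair — two paths of length 4: r = 2·(1/2)^4 = 1/8).
Hamilton's rule: n·r·B > C, so the trait is favored while C < n·r·B = 1·0.125·0.368 = 0.046.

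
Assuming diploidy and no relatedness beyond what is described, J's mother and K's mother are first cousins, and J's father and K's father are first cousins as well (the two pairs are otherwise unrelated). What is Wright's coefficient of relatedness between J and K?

With two independent routes of shared ancestry, r is the sum of the two contributions.
J and K are related in two ways: second cousins through their mothers (r = 1/32) and second cousins through their fathers (r = 1/32).
r = 1/32 + 1/32 = 0.0625.

0.0625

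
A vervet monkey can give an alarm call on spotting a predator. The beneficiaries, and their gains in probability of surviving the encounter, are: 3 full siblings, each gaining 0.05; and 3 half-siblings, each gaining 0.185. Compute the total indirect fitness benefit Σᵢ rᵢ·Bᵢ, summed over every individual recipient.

0.21375

r to a full sibling = 0.5 (full sibs share both parents — two paths of length 2: r = 2·(1/2)^2 = 1/2).
r to a half-sibling = 1/4 (half-sibs share one parent — one path of length 2: r = (1/2)^2 = 1/4).
Summing one r·B term per recipient: 3·0.5·0.05 + 3·0.25·0.185 = 0.21375.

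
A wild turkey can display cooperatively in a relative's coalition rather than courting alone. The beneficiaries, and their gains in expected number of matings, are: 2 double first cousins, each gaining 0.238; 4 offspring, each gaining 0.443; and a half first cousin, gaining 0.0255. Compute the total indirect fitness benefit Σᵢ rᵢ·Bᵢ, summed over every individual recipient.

1.00659375

r to a double first cousin = 1/4 (double first cousins share both grandparent pairs — four paths of length 4: r = 4·(1/2)^4 = 1/4).
r to an offspring = 1/2 (one parent–offspring link: r = (1/2)^1 = 1/2).
r to a half first cousin = 0.0625 (half first cousins share one grandparent — one path of length 4: r = (1/2)^4 = 1/16).
Summing one r·B term per recipient: 2·0.25·0.238 + 4·0.5·0.443 + 1·0.0625·0.0255 = 1.00659375.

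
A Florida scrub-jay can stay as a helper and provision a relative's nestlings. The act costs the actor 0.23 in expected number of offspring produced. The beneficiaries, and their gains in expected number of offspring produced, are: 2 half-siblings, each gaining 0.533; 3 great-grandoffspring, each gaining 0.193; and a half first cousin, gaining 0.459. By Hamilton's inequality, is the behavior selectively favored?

Yes

Hamilton's rule: the trait is favored when the sum of r·B over every recipient exceeds the actor's cost C.
r to a half-sibling = 1/4 (half-sibs share one parent — one path of length 2: r = (1/2)^2 = 1/4).
r to a great-grandoffspring = 1/8 (three parent–offspring links: r = (1/2)^3 = 1/8).
r to a half first cousin = 0.0625 (half first cousins share one grandparent — one path of length 4: r = (1/2)^4 = 1/16).
Summing one r·B term per recipient: 2·0.25·0.533 + 3·0.125·0.193 + 1·0.0625·0.459 = 0.3675625.
0.3675625 > 0.23: the indirect benefit exceeds the cost.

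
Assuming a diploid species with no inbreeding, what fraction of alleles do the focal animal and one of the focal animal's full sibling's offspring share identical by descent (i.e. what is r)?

0.25

Each parent–offspring link contributes a factor of 1/2, and independent paths through distinct common ancestors add.
Full aunt/uncle↔niece/nephew: two paths of length 3 through the shared grandparent pair: r = 2·(1/2)^3 = 1/4.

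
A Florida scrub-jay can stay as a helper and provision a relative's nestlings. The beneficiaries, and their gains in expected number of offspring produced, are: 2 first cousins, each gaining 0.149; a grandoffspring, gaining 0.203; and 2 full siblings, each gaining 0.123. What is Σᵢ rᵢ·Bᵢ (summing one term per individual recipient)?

0.211

r to a first cousin = 0.125 (first cousins share one grandparent pair — two paths of length 4: r = 2·(1/2)^4 = 1/8).
r to a grandoffspring = 0.25 (two parent–offspring links: r = (1/2)^2 = 1/4).
r to a full sibling = 1/2 (full sibs share both parents — two paths of length 2: r = 2·(1/2)^2 = 1/2).
Summing one r·B term per recipient: 2·0.125·0.149 + 1·0.25·0.203 + 2·0.5·0.123 = 0.211.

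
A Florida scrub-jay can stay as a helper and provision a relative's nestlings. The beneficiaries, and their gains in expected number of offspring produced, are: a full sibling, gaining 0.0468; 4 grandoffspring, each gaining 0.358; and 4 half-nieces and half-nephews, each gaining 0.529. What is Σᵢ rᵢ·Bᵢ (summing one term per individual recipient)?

r to a full sibling = 0.5 (full sibs share both parents — two paths of length 2: r = 2·(1/2)^2 = 1/2).
r to a grandoffspring = 0.25 (two parent–offspring links: r = (1/2)^2 = 1/4).
r to a half-niece or half-nephew = 0.125 (half-aunt/uncle↔niece/nephew: one path of length 3: r = (1/2)^3 = 1/8).
Summing one r·B term per recipient: 1·0.5·0.0468 + 4·0.25·0.358 + 4·0.125·0.529 = 0.6459.

0.6459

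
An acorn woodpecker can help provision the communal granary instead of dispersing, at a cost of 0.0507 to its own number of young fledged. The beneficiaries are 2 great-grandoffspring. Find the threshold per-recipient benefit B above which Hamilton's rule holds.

0.2028

r to a great-grandoffspring = 0.125 (three parent–offspring links: r = (1/2)^3 = 1/8).
Hamilton's rule with n recipients of equal r: n·r·B > C, so B > C/(n·r) = 0.0507/(2·0.125) = 0.2028.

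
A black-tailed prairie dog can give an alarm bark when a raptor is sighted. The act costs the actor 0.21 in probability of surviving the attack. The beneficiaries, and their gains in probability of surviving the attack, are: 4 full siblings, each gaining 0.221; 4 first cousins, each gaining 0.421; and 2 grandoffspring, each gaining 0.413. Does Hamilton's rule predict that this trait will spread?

Hamilton's rule: the trait is favored when the sum of r·B over every recipient exceeds the actor's cost C.
r to a full sibling = 0.5 (full sibs share both parents — two paths of length 2: r = 2·(1/2)^2 = 1/2).
r to a first cousin = 1/8 (first cousins share one grandparent pair — two paths of length 4: r = 2·(1/2)^4 = 1/8).
r to a grandoffspring = 1/4 (two parent–offspring links: r = (1/2)^2 = 1/4).
Summing one r·B term per recipient: 4·0.5·0.221 + 4·0.125·0.421 + 2·0.25·0.413 = 0.859.
0.859 > 0.21: the indirect benefit exceeds the cost.

Yes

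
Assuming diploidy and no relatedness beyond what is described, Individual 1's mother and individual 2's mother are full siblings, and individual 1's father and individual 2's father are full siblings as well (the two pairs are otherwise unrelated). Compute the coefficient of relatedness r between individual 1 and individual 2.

Wright's path rule: contributions from independent ancestry routes add.
Individual 1 and individual 2 are related in two ways: first cousins through their mothers (r = 1/8) and first cousins through their fathers (r = 1/8) — i.e. double first cousins.
r = 1/8 + 1/8 = 1/4 = 0.25.

0.25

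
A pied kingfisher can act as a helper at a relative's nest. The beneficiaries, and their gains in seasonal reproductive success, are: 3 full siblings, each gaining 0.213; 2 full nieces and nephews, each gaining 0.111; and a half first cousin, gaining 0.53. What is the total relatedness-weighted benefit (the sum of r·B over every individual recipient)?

r to a full sibling = 0.5 (full sibs share both parents — two paths of length 2: r = 2·(1/2)^2 = 1/2).
r to a full niece or nephew = 0.25 (full aunt/uncle↔niece/nephew: two paths of length 3 through the shared grandparent pair: r = 2·(1/2)^3 = 1/4).
r to a half first cousin = 0.0625 (half first cousins share one grandparent — one path of length 4: r = (1/2)^4 = 1/16).
Summing one r·B term per recipient: 3·0.5·0.213 + 2·0.25·0.111 + 1·0.0625·0.53 = 0.408125.

0.408125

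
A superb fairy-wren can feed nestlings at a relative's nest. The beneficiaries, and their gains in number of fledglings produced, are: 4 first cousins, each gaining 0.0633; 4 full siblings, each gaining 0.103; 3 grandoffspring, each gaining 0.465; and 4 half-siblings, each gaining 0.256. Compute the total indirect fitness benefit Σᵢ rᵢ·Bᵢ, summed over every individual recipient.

0.8424

r to a first cousin = 0.125 (first cousins share one grandparent pair — two paths of length 4: r = 2·(1/2)^4 = 1/8).
r to a full sibling = 1/2 (full sibs share both parents — two paths of length 2: r = 2·(1/2)^2 = 1/2).
r to a grandoffspring = 0.25 (two parent–offspring links: r = (1/2)^2 = 1/4).
r to a half-sibling = 1/4 (half-sibs share one parent — one path of length 2: r = (1/2)^2 = 1/4).
Summing one r·B term per recipient: 4·0.125·0.0633 + 4·0.5·0.103 + 3·0.25·0.465 + 4·0.25·0.256 = 0.8424.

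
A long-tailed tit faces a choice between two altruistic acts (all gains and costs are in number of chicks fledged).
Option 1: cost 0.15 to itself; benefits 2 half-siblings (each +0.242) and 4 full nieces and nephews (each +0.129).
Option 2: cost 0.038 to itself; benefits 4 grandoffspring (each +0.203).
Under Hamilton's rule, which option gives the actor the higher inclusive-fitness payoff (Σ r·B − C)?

Option 1: r to a half-sibling = 0.25.
Option 1: r to a full niece or nephew = 0.25.
Option 1: Σ r·B − C = (2·0.25·0.242 + 4·0.25·0.129) − 0.15 = 0.1.
Option 2: r to a grandoffspring = 0.25.
Option 2: Σ r·B − C = (4·0.25·0.203) − 0.038 = 0.165.
Option 2 has the higher net inclusive-fitness payoff.

Option 2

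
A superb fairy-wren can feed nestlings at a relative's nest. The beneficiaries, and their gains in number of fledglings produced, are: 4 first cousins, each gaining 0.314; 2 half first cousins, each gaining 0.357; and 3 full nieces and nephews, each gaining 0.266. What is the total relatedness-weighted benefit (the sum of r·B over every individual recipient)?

r to a first cousin = 0.125 (first cousins share one grandparent pair — two paths of length 4: r = 2·(1/2)^4 = 1/8).
r to a half first cousin = 0.0625 (half first cousins share one grandparent — one path of length 4: r = (1/2)^4 = 1/16).
r to a full niece or nephew = 0.25 (full aunt/uncle↔niece/nephew: two paths of length 3 through the shared grandparent pair: r = 2·(1/2)^3 = 1/4).
Summing one r·B term per recipient: 4·0.125·0.314 + 2·0.0625·0.357 + 3·0.25·0.266 = 0.401125.

0.401125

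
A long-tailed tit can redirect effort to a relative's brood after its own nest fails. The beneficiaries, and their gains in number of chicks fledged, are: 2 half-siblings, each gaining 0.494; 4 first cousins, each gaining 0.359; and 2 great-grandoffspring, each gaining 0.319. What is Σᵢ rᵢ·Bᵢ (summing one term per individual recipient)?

0.50625

r to a half-sibling = 1/4 (half-sibs share one parent — one path of length 2: r = (1/2)^2 = 1/4).
r to a first cousin = 0.125 (first cousins share one grandparent pair — two paths of length 4: r = 2·(1/2)^4 = 1/8).
r to a great-grandoffspring = 1/8 (three parent–offspring links: r = (1/2)^3 = 1/8).
Summing one r·B term per recipient: 2·0.25·0.494 + 4·0.125·0.359 + 2·0.125·0.319 = 0.50625.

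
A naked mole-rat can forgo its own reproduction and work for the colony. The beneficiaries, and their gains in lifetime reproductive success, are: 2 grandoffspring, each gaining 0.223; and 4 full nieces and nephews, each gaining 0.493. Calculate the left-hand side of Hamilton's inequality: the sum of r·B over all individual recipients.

0.6045

r to a grandoffspring = 1/4 (two parent–offspring links: r = (1/2)^2 = 1/4).
r to a full niece or nephew = 0.25 (full aunt/uncle↔niece/nephew: two paths of length 3 through the shared grandparent pair: r = 2·(1/2)^3 = 1/4).
Summing one r·B term per recipient: 2·0.25·0.223 + 4·0.25·0.493 = 0.6045.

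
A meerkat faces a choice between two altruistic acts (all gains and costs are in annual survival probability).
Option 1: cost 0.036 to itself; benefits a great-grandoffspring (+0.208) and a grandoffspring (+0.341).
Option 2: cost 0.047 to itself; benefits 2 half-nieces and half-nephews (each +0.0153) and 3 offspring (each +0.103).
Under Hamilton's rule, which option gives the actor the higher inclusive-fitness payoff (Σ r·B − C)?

Option 2

Option 1: r to a great-grandoffspring = 0.125.
Option 1: r to a grandoffspring = 0.25.
Option 1: Σ r·B − C = (1·0.125·0.208 + 1·0.25·0.341) − 0.036 = 0.07525.
Option 2: r to a half-niece or half-nephew = 0.125.
Option 2: r to an offspring = 0.5.
Option 2: Σ r·B − C = (2·0.125·0.0153 + 3·0.5·0.103) − 0.047 = 0.111325.
Option 2 has the higher net inclusive-fitness payoff.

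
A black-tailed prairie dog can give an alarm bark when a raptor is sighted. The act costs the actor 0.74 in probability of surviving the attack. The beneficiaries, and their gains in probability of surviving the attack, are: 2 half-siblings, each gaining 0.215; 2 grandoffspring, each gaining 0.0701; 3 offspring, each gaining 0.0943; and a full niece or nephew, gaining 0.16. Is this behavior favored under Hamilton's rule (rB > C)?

No

Hamilton's rule: the trait is favored when the sum of r·B over every recipient exceeds the actor's cost C.
r to a half-sibling = 1/4 (half-sibs share one parent — one path of length 2: r = (1/2)^2 = 1/4).
r to a grandoffspring = 0.25 (two parent–offspring links: r = (1/2)^2 = 1/4).
r to an offspring = 1/2 (one parent–offspring link: r = (1/2)^1 = 1/2).
r to a full niece or nephew = 1/4 (full aunt/uncle↔niece/nephew: two paths of length 3 through the shared grandparent pair: r = 2·(1/2)^3 = 1/4).
Summing one r·B term per recipient: 2·0.25·0.215 + 2·0.25·0.0701 + 3·0.5·0.0943 + 1·0.25·0.16 = 0.324.
0.324 < 0.74: the indirect benefit is less than the cost.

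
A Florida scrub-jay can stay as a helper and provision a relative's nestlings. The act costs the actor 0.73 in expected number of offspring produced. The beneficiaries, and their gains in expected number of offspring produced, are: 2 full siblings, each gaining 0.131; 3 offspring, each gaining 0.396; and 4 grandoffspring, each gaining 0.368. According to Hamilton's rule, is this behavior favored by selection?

Yes

Hamilton's rule: the trait is favored when the sum of r·B over every recipient exceeds the actor's cost C.
r to a full sibling = 1/2 (full sibs share both parents — two paths of length 2: r = 2·(1/2)^2 = 1/2).
r to an offspring = 1/2 (one parent–offspring link: r = (1/2)^1 = 1/2).
r to a grandoffspring = 0.25 (two parent–offspring links: r = (1/2)^2 = 1/4).
Summing one r·B term per recipient: 2·0.5·0.131 + 3·0.5·0.396 + 4·0.25·0.368 = 1.093.
1.093 > 0.73: the indirect benefit exceeds the cost.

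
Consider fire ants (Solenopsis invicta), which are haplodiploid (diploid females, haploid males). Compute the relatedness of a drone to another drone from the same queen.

Haploid brothers each carry a random half of the queen's diploid genome, so on average they share half: r = 1/2.

0.5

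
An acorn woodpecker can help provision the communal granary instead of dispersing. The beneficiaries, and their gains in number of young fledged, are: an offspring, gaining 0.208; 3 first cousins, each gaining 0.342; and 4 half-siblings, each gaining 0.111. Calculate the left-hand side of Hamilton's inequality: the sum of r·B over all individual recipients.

r to an offspring = 0.5 (one parent–offspring link: r = (1/2)^1 = 1/2).
r to a first cousin = 1/8 (first cousins share one grandparent pair — two paths of length 4: r = 2·(1/2)^4 = 1/8).
r to a half-sibling = 0.25 (half-sibs share one parent — one path of length 2: r = (1/2)^2 = 1/4).
Summing one r·B term per recipient: 1·0.5·0.208 + 3·0.125·0.342 + 4·0.25·0.111 = 0.34325.

0.34325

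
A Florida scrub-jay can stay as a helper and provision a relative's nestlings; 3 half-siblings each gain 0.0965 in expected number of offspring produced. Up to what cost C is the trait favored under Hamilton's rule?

r to a half-sibling = 1/4 (half-sibs share one parent — one path of length 2: r = (1/2)^2 = 1/4).
Hamilton's rule: n·r·B > C, so the trait is favored while C < n·r·B = 3·0.25·0.0965 = 0.072375.

0.072375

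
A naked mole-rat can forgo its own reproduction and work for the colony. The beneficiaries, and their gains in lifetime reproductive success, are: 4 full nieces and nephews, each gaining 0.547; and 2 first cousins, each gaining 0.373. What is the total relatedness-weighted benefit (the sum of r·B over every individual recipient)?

r to a full niece or nephew = 1/4 (full aunt/uncle↔niece/nephew: two paths of length 3 through the shared grandparent pair: r = 2·(1/2)^3 = 1/4).
r to a first cousin = 0.125 (first cousins share one grandparent pair — two paths of length 4: r = 2·(1/2)^4 = 1/8).
Summing one r·B term per recipient: 4·0.25·0.547 + 2·0.125·0.373 = 0.64025.

0.64025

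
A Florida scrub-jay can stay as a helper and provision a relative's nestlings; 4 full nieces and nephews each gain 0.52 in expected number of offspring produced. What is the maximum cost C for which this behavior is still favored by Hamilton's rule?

0.52

r to a full niece or nephew = 0.25 (full aunt/uncle↔niece/nephew: two paths of length 3 through the shared grandparent pair: r = 2·(1/2)^3 = 1/4).
Hamilton's rule: n·r·B > C, so the trait is favored while C < n·r·B = 4·0.25·0.52 = 0.52.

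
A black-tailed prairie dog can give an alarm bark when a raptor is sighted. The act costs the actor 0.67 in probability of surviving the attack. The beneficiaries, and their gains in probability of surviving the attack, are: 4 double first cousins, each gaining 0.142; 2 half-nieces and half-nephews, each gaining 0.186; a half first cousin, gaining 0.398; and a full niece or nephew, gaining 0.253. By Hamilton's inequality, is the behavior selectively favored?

No

Hamilton's rule: the trait is favored when the sum of r·B over every recipient exceeds the actor's cost C.
r to a double first cousin = 1/4 (double first cousins share both grandparent pairs — four paths of length 4: r = 4·(1/2)^4 = 1/4).
r to a half-niece or half-nephew = 1/8 (half-aunt/uncle↔niece/nephew: one path of length 3: r = (1/2)^3 = 1/8).
r to a half first cousin = 0.0625 (half first cousins share one grandparent — one path of length 4: r = (1/2)^4 = 1/16).
r to a full niece or nephew = 1/4 (full aunt/uncle↔niece/nephew: two paths of length 3 through the shared grandparent pair: r = 2·(1/2)^3 = 1/4).
Summing one r·B term per recipient: 4·0.25·0.142 + 2·0.125·0.186 + 1·0.0625·0.398 + 1·0.25·0.253 = 0.276625.
0.276625 < 0.67: the indirect benefit is less than the cost.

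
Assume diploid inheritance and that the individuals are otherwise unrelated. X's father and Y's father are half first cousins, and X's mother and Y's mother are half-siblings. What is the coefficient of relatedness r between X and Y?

0.078125

Wright's path rule: contributions from independent ancestry routes add.
X and Y are related in two ways: half second cousins through their fathers (r = 1/64) and half first cousins through their mothers (r = 1/16).
r = 1/64 + 1/16 = 5/64 = 0.078125.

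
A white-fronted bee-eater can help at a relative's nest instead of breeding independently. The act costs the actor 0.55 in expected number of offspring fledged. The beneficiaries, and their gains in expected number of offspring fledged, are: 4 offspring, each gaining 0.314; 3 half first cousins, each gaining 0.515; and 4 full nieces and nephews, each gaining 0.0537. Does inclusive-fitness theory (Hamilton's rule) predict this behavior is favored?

Yes

Hamilton's rule: the trait is favored when the sum of r·B over every recipient exceeds the actor's cost C.
r to an offspring = 1/2 (one parent–offspring link: r = (1/2)^1 = 1/2).
r to a half first cousin = 1/16 (half first cousins share one grandparent — one path of length 4: r = (1/2)^4 = 1/16).
r to a full niece or nephew = 0.25 (full aunt/uncle↔niece/nephew: two paths of length 3 through the shared grandparent pair: r = 2·(1/2)^3 = 1/4).
Summing one r·B term per recipient: 4·0.5·0.314 + 3·0.0625·0.515 + 4·0.25·0.0537 = 0.7782625.
0.7782625 > 0.55: the indirect benefit exceeds the cost.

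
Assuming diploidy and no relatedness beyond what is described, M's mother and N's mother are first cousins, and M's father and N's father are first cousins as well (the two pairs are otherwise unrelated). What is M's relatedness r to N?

Independent pedigree routes through distinct common ancestors add.
M and N are related in two ways: second cousins through their mothers (r = 1/32) and second cousins through their fathers (r = 1/32).
r = 1/32 + 1/32 = 0.0625.

0.0625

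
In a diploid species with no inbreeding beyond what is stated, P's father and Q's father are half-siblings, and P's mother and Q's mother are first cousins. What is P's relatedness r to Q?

0.09375

Relatedness sums over independent paths through distinct common ancestors.
P and Q are related in two ways: half first cousins through their fathers (r = 1/16) and second cousins through their mothers (r = 1/32).
r = 1/16 + 1/32 = 0.09375.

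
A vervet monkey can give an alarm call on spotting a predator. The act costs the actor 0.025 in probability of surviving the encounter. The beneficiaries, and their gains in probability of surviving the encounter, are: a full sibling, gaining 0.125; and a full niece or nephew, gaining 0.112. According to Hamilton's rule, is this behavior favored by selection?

Hamilton's rule: the trait is favored when the sum of r·B over every recipient exceeds the actor's cost C.
r to a full sibling = 1/2 (full sibs share both parents — two paths of length 2: r = 2·(1/2)^2 = 1/2).
r to a full niece or nephew = 1/4 (full aunt/uncle↔niece/nephew: two paths of length 3 through the shared grandparent pair: r = 2·(1/2)^3 = 1/4).
Summing one r·B term per recipient: 1·0.5·0.125 + 1·0.25·0.112 = 0.0905.
0.0905 > 0.025: the indirect benefit exceeds the cost.

Yes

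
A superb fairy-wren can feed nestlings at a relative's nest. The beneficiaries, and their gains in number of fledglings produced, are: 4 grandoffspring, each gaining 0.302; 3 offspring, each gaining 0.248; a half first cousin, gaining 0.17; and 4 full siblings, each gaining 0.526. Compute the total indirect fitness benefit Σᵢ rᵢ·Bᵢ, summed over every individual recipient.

r to a grandoffspring = 1/4 (two parent–offspring links: r = (1/2)^2 = 1/4).
r to an offspring = 0.5 (one parent–offspring link: r = (1/2)^1 = 1/2).
r to a half first cousin = 0.0625 (half first cousins share one grandparent — one path of length 4: r = (1/2)^4 = 1/16).
r to a full sibling = 1/2 (full sibs share both parents — two paths of length 2: r = 2·(1/2)^2 = 1/2).
Summing one r·B term per recipient: 4·0.25·0.302 + 3·0.5·0.248 + 1·0.0625·0.17 + 4·0.5·0.526 = 1.736625.

1.736625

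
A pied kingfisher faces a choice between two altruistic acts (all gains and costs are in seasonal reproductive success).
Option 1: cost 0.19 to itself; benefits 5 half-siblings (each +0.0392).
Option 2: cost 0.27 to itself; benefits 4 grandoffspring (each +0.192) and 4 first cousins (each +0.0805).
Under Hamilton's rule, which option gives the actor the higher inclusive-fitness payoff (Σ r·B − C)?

Option 1: r to a half-sibling = 0.25.
Option 1: Σ r·B − C = (5·0.25·0.0392) − 0.19 = -0.141.
Option 2: r to a grandoffspring = 0.25.
Option 2: r to a first cousin = 0.125.
Option 2: Σ r·B − C = (4·0.25·0.192 + 4·0.125·0.0805) − 0.27 = -0.03775.
Option 2 has the higher net inclusive-fitness payoff.

Option 2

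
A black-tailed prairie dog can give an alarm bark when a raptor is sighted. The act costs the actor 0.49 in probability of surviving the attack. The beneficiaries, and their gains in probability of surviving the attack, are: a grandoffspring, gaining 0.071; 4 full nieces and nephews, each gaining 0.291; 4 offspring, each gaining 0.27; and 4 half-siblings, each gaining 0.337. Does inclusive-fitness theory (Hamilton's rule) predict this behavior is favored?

Yes

Hamilton's rule: the trait is favored when the sum of r·B over every recipient exceeds the actor's cost C.
r to a grandoffspring = 1/4 (two parent–offspring links: r = (1/2)^2 = 1/4).
r to a full niece or nephew = 0.25 (full aunt/uncle↔niece/nephew: two paths of length 3 through the shared grandparent pair: r = 2·(1/2)^3 = 1/4).
r to an offspring = 0.5 (one parent–offspring link: r = (1/2)^1 = 1/2).
r to a half-sibling = 0.25 (half-sibs share one parent — one path of length 2: r = (1/2)^2 = 1/4).
Summing one r·B term per recipient: 1·0.25·0.071 + 4·0.25·0.291 + 4·0.5·0.27 + 4·0.25·0.337 = 1.18575.
1.18575 > 0.49: the indirect benefit exceeds the cost.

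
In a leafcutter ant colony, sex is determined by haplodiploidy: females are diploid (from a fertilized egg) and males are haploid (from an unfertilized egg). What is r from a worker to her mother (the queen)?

One meiotic link between diploid queen and diploid daughter: r = 1/2.

0.5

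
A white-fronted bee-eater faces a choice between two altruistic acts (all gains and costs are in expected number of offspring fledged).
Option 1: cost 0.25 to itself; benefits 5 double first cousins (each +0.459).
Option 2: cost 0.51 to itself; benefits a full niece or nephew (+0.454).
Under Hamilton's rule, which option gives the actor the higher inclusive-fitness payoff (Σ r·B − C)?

Option 1

Option 1: r to a double first cousin = 0.25.
Option 1: Σ r·B − C = (5·0.25·0.459) − 0.25 = 0.32375.
Option 2: r to a full niece or nephew = 0.25.
Option 2: Σ r·B − C = (1·0.25·0.454) − 0.51 = -0.3965.
Option 1 has the higher net inclusive-fitness payoff.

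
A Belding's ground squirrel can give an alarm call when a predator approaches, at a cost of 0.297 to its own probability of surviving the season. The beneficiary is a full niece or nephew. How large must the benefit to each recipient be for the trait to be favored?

1.188

r to a full niece or nephew = 1/4 (full aunt/uncle↔niece/nephew: two paths of length 3 through the shared grandparent pair: r = 2·(1/2)^3 = 1/4).
Hamilton's rule with n recipients of equal r: n·r·B > C, so B > C/(n·r) = 0.297/(1·0.25) = 1.188.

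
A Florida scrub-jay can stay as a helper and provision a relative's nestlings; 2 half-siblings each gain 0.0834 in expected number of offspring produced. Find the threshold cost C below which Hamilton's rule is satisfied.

0.0417

r to a half-sibling = 1/4 (half-sibs share one parent — one path of length 2: r = (1/2)^2 = 1/4).
Hamilton's rule: n·r·B > C, so the trait is favored while C < n·r·B = 2·0.25·0.0834 = 0.0417.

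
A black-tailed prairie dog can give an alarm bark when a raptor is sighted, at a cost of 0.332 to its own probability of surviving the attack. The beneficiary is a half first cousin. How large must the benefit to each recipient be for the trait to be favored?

5.312

r to a half first cousin = 0.0625 (half first cousins share one grandparent — one path of length 4: r = (1/2)^4 = 1/16).
Hamilton's rule with n recipients of equal r: n·r·B > C, so B > C/(n·r) = 0.332/(1·0.0625) = 5.312.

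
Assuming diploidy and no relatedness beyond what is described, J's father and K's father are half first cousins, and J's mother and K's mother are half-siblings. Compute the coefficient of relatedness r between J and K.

With two independent routes of shared ancestry, r is the sum of the two contributions.
J and K are related in two ways: half second cousins through their fathers (r = 1/64) and half first cousins through their mothers (r = 1/16).
r = 1/64 + 1/16 = 5/64 = 0.078125.

0.078125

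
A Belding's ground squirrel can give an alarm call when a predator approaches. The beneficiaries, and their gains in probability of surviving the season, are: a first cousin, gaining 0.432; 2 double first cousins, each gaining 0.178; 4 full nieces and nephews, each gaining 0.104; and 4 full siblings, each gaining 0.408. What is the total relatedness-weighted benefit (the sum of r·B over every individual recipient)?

r to a first cousin = 0.125 (first cousins share one grandparent pair — two paths of length 4: r = 2·(1/2)^4 = 1/8).
r to a double first cousin = 0.25 (double first cousins share both grandparent pairs — four paths of length 4: r = 4·(1/2)^4 = 1/4).
r to a full niece or nephew = 0.25 (full aunt/uncle↔niece/nephew: two paths of length 3 through the shared grandparent pair: r = 2·(1/2)^3 = 1/4).
r to a full sibling = 0.5 (full sibs share both parents — two paths of length 2: r = 2·(1/2)^2 = 1/2).
Summing one r·B term per recipient: 1·0.125·0.432 + 2·0.25·0.178 + 4·0.25·0.104 + 4·0.5·0.408 = 1.063.

1.063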